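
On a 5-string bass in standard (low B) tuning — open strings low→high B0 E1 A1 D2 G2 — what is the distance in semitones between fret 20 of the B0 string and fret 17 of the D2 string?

B0 at fret 20 → G2 (MIDI 43); D2 at fret 17 → G3 (MIDI 55).
43 − 55 = -12, so the two pitches are 12 semitones apart, with G3 the higher.

12 semitones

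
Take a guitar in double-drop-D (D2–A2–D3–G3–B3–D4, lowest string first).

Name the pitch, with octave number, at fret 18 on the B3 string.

F5

B3 is MIDI 59. Adding 18 gives 77, which is F5.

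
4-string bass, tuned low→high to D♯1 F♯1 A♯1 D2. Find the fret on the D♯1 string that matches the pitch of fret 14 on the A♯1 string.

A♯1 at fret 14 is A♯1 + 14 semitones = C3.
The open D♯1 string is 7 semitones below the open A♯1, so the same pitch on the D♯1 string lies at fret 14 + 7 = 21.

21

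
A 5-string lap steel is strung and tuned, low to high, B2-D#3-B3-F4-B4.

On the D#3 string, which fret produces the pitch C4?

9

C4 is 9 semitones above the open D#3 (D#–E–F–F#–G–G#–A–A#–B–C), so it sits at fret 9.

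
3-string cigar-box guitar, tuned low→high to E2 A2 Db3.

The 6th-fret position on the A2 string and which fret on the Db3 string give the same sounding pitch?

Fret 6 on A2 is MIDI 45 + 6 = 51 (Eb3). On the Db3 string (open MIDI 49), that pitch is 51 − 49 = fret 2.

2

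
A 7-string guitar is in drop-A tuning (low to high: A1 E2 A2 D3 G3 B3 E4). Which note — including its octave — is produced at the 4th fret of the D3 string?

The open D3 string plus 4 semitones: D–D#–E–F–F#.
No B→C boundary is crossed, so the octave stays at 3.
(Equivalently spelled Gb3.)

F#3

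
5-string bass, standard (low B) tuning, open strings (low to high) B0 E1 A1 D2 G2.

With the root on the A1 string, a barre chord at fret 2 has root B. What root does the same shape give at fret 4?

C#

Moving from fret 2 to fret 4 shifts the root by 2 semitones.
B up 2 semitones is C#.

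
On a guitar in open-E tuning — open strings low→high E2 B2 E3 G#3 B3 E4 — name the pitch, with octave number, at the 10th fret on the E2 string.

D3

E2 is MIDI 40. Adding 10 gives 50, which is D3.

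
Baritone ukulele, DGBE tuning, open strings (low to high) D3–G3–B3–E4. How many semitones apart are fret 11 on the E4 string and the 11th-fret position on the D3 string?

E4 at fret 11 → D♯5 (MIDI 75); D3 at fret 11 → C♯4 (MIDI 61).
75 − 61 = 14, so the two pitches are 14 semitones apart, with D♯5 the higher.

14 semitones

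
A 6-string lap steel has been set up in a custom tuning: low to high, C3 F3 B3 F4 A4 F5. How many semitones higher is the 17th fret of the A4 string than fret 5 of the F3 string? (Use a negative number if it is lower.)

A4 at fret 17 → D6 (MIDI 86); F3 at fret 5 → A#3 (MIDI 58).
86 − 58 = 28, so the two pitches are 28 semitones apart.

28 semitones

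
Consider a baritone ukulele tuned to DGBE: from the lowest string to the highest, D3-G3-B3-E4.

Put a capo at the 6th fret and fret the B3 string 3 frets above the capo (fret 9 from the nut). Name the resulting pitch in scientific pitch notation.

G#4

The capo raises the open B3 by 6 semitones to F4; fretting 3 more gives B3 + 6 + 3 = B3 + 9 semitones = G#4.
(Also written Ab.)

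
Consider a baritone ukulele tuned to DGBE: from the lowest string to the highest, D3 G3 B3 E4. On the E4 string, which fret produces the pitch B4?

7

B4 is 7 semitones above the open E4 (E–F–F#–G–G#–A–A#–B), so it sits at fret 7.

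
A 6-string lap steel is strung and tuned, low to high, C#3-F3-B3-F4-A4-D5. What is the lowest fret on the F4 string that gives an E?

11

From F4, count semitones up the chromatic scale until reaching E: F–F#–G–G#–…–D–D#–E — 11 steps.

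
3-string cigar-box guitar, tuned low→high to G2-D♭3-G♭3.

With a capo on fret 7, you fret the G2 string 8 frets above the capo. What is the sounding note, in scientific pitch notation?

The capo raises the open G2 by 7 semitones to D3; fretting 8 more gives G2 + 7 + 8 = G2 + 15 semitones = B♭3.
(Also written A♯.)

B♭3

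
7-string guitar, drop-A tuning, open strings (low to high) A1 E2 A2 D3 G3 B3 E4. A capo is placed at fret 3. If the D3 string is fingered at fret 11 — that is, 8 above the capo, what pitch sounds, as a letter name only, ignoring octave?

C#

The capo raises the open D3 by 3 semitones to F3; fretting 8 more gives D3 + 3 + 8 = D3 + 11 semitones, landing on C#.
(Also written Db.)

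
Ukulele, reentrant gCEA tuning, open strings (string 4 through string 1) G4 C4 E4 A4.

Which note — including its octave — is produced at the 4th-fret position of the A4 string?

The open A4 string plus 4 semitones: A–A#–B–C–C#.
The walk passes from B into C once, so the octave number goes from 4 to 5.
(Equivalently spelled D♭5.)

C♯5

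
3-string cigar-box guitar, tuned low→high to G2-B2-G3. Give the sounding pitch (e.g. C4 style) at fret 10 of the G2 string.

F3

The open G2 string plus 10 semitones: G–Ab–A–Bb–…–Eb–E–F.
The walk passes from B into C once, so the octave number goes from 2 to 3.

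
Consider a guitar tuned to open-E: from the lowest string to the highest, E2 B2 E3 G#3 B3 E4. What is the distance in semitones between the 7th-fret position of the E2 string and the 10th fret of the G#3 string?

E2 at fret 7 → B2 (MIDI 47); G#3 at fret 10 → F#4 (MIDI 66).
47 − 66 = -19, so the two pitches are 19 semitones apart, with F#4 the higher.

19 semitones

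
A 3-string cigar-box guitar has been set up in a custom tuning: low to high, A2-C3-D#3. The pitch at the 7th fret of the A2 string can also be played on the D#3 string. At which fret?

1

A2 at fret 7 is A2 + 7 semitones = E3.
The open D#3 string is 6 semitones above the open A2, so the same pitch on the D#3 string lies at fret 7 − 6 = 1.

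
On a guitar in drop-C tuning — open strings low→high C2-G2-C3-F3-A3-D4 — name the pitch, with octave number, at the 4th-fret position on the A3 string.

The open A3 string plus 4 semitones: A–A#–B–C–C#.
The walk passes from B into C once, so the octave number goes from 3 to 4.
(Equivalently spelled D♭4.)

C♯4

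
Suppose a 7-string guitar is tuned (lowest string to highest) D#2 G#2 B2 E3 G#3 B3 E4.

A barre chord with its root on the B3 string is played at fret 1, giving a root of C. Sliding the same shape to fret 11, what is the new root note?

A#

Moving from fret 1 to fret 11 shifts the root by 10 semitones.
C up 10 semitones is A#.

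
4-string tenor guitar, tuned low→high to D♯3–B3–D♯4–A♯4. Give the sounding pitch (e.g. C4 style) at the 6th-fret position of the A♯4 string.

E5

A♯4 is MIDI 70. Adding 6 gives 76, which is E5.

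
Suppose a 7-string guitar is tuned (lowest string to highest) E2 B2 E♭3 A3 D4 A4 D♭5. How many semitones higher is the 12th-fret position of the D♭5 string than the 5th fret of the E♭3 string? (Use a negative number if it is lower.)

29 semitones

D♭5 at fret 12 → D♭6 (MIDI 85); E♭3 at fret 5 → A♭3 (MIDI 56).
85 − 56 = 29, so the two pitches are 29 semitones apart.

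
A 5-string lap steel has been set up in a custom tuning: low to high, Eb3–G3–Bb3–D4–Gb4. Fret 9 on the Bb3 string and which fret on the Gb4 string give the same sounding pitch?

1

Bb3 at fret 9 is Bb3 + 9 semitones = G4.
The open Gb4 string is 8 semitones above the open Bb3, so the same pitch on the Gb4 string lies at fret 9 − 8 = 1.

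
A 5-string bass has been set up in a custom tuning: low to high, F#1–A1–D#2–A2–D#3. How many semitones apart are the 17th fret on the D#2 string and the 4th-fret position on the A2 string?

7 semitones

D#2 at fret 17 → G#3 (MIDI 56); A2 at fret 4 → C#3 (MIDI 49).
56 − 49 = 7, so the two pitches are 7 semitones apart, with G#3 the higher.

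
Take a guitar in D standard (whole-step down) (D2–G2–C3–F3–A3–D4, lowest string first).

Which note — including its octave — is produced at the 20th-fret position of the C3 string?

G#4

Each fret is one semitone, so C3 + 20 = G#4.
(Equivalently spelled Ab4.)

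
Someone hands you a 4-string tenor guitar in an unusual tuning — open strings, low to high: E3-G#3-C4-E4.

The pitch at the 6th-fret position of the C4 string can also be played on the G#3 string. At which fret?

Fret 6 on C4 is MIDI 60 + 6 = 66 (F#4). On the G#3 string (open MIDI 56), that pitch is 66 − 56 = fret 10.

10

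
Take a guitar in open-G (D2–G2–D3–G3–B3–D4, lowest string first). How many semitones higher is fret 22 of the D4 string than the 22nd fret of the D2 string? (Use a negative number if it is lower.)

24 semitones

D4 at fret 22 → C6 (MIDI 84); D2 at fret 22 → C4 (MIDI 60).
84 − 60 = 24, so the two pitches are 24 semitones apart.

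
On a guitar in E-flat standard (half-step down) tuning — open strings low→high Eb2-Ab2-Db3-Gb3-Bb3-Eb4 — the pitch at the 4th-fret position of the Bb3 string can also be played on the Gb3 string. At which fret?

8

Fret 4 on Bb3 is MIDI 58 + 4 = 62 (D4). On the Gb3 string (open MIDI 54), that pitch is 62 − 54 = fret 8.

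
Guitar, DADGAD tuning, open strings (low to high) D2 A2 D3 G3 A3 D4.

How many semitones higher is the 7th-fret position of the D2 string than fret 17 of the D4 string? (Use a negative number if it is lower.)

-34 semitones

D2 at fret 7 → A2 (MIDI 45); D4 at fret 17 → G5 (MIDI 79).
45 − 79 = -34, so the two pitches are 34 semitones apart.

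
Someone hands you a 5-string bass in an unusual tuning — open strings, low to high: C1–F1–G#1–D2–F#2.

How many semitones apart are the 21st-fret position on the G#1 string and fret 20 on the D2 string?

5 semitones

G#1 at fret 21 → F3 (MIDI 53); D2 at fret 20 → A#3 (MIDI 58).
53 − 58 = -5, so the two pitches are 5 semitones apart, with A#3 the higher.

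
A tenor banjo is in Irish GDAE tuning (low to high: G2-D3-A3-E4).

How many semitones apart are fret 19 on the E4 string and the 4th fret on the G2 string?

36 semitones

E4 at fret 19 → B5 (MIDI 83); G2 at fret 4 → B2 (MIDI 47).
83 − 47 = 36, so the two pitches are 36 semitones apart, with B5 the higher.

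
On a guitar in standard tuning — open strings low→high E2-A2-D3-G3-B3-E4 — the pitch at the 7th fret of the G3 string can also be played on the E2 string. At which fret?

22

Fret 7 on G3 is MIDI 55 + 7 = 62 (D4). On the E2 string (open MIDI 40), that pitch is 62 − 40 = fret 22.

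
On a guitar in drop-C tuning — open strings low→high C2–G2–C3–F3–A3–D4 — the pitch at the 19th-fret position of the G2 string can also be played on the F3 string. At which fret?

G2 at fret 19 is G2 + 19 semitones = D4.
The open F3 string is 10 semitones above the open G2, so the same pitch on the F3 string lies at fret 19 − 10 = 9.

9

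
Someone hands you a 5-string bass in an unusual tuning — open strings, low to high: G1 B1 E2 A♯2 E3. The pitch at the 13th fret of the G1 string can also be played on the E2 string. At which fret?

G1 at fret 13 is G1 + 13 semitones = G♯2.
The open E2 string is 9 semitones above the open G1, so the same pitch on the E2 string lies at fret 13 − 9 = 4.

4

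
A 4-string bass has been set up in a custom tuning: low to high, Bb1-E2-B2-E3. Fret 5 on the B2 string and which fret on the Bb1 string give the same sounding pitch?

B2 at fret 5 is B2 + 5 semitones = E3.
The open Bb1 string is 13 semitones below the open B2, so the same pitch on the Bb1 string lies at fret 5 + 13 = 18.

18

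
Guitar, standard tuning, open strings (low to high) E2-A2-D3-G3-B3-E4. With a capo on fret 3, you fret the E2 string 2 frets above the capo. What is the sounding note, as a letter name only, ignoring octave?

A

The capo raises the open E2 by 3 semitones to G2; fretting 2 more gives E2 + 3 + 2 = E2 + 5 semitones, landing on A.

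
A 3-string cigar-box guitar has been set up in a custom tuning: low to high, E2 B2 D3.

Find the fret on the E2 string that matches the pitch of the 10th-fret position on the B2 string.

Fret 10 on B2 is MIDI 47 + 10 = 57 (A3). On the E2 string (open MIDI 40), that pitch is 57 − 40 = fret 17.

17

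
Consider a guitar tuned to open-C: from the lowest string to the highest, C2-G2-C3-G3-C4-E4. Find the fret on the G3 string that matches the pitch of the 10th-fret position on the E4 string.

Fret 10 on E4 is MIDI 64 + 10 = 74 (D5). On the G3 string (open MIDI 55), that pitch is 74 − 55 = fret 19.

19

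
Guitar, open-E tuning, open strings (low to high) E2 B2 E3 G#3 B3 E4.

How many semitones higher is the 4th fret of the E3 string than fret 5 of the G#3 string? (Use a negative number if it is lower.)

E3 at fret 4 → G#3 (MIDI 56); G#3 at fret 5 → C#4 (MIDI 61).
56 − 61 = -5, so the two pitches are 5 semitones apart.

-5 semitones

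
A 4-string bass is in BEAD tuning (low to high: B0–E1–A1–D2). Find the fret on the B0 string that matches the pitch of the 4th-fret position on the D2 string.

Fret 4 on D2 is MIDI 38 + 4 = 42 (F♯2). On the B0 string (open MIDI 23), that pitch is 42 − 23 = fret 19.

19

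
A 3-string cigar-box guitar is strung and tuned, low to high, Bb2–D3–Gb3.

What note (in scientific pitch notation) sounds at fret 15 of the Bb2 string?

Each fret is one semitone, so Bb2 + 15 = Db4.
(Equivalently spelled C#4.)

Db4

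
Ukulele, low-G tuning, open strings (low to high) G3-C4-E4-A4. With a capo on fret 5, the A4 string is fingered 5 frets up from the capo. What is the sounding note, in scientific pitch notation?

G5

The capo raises the open A4 by 5 semitones to D5; fretting 5 more gives A4 + 5 + 5 = A4 + 10 semitones = G5.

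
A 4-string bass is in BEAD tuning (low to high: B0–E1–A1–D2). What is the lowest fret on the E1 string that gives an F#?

2

From E1, count semitones up the chromatic scale until reaching F#: E–F–F# — 2 steps.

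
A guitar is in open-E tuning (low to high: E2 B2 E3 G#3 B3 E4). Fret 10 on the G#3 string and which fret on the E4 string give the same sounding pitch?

2

Fret 10 on G#3 is MIDI 56 + 10 = 66 (F#4). On the E4 string (open MIDI 64), that pitch is 66 − 64 = fret 2.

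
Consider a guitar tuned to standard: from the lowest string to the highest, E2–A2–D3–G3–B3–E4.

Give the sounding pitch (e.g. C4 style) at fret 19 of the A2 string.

E4

A2 is MIDI 45. Adding 19 gives 64, which is E4.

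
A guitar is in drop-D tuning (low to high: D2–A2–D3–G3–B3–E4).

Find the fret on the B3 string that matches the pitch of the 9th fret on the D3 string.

Fret 9 on D3 is MIDI 50 + 9 = 59 (B3). On the B3 string (open MIDI 59), that pitch is 59 − 59 = fret 0.

0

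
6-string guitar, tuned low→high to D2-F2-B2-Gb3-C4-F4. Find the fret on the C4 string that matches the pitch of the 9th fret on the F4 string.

14

F4 at fret 9 is F4 + 9 semitones = D5.
The open C4 string is 5 semitones below the open F4, so the same pitch on the C4 string lies at fret 9 + 5 = 14.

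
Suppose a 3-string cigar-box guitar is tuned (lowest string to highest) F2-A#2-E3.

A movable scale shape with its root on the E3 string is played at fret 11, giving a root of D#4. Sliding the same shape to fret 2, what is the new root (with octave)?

Moving from fret 11 to fret 2 shifts the root by -9 semitones.
D#4 down 9 semitones is F#3.

F#3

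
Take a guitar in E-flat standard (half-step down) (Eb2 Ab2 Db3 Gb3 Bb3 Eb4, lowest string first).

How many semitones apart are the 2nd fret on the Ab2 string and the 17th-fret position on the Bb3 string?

29 semitones

Ab2 at fret 2 → Bb2 (MIDI 46); Bb3 at fret 17 → Eb5 (MIDI 75).
46 − 75 = -29, so the two pitches are 29 semitones apart, with Eb5 the higher.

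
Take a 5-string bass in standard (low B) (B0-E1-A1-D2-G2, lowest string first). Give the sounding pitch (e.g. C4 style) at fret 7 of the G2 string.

D3

The open G2 string plus 7 semitones: G–G#–A–A#–B–C–C#–D.
The walk passes from B into C once, so the octave number goes from 2 to 3.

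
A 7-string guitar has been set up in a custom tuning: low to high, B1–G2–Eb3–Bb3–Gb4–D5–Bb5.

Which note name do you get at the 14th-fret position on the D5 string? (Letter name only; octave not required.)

E

Each fret is one semitone, so D5 + 14 = E.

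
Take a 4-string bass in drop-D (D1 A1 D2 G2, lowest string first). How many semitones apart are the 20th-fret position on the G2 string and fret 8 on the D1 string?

29 semitones

G2 at fret 20 → D#4 (MIDI 63); D1 at fret 8 → A#1 (MIDI 34).
63 − 34 = 29, so the two pitches are 29 semitones apart, with D#4 the higher.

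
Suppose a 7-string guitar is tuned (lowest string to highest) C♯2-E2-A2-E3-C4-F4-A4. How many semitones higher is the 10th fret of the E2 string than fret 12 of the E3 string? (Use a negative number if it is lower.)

E2 at fret 10 → D3 (MIDI 50); E3 at fret 12 → E4 (MIDI 64).
50 − 64 = -14, so the two pitches are 14 semitones apart.

-14 semitones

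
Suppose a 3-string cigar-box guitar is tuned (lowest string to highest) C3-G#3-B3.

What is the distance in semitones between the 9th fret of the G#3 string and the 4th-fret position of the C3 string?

13 semitones

G#3 at fret 9 → F4 (MIDI 65); C3 at fret 4 → E3 (MIDI 52).
65 − 52 = 13, so the two pitches are 13 semitones apart, with F4 the higher.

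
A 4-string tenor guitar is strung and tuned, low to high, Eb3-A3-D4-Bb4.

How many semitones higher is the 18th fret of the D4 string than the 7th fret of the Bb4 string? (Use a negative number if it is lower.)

D4 at fret 18 → Ab5 (MIDI 80); Bb4 at fret 7 → F5 (MIDI 77).
80 − 77 = 3, so the two pitches are 3 semitones apart.

3 semitones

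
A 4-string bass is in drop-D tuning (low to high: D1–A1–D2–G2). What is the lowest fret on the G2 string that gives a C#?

6

From G2, count semitones up the chromatic scale until reaching C#: G–G#–A–A#–B–C–C# — 6 steps.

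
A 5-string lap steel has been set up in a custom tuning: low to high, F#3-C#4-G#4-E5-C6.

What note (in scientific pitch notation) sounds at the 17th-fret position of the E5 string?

A6

E5 is MIDI 76. Adding 17 gives 93, which is A6.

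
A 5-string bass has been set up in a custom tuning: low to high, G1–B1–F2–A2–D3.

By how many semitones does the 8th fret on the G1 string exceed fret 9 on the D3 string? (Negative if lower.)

-20 semitones

G1 at fret 8 → Eb2 (MIDI 39); D3 at fret 9 → B3 (MIDI 59).
39 − 59 = -20, so the two pitches are 20 semitones apart.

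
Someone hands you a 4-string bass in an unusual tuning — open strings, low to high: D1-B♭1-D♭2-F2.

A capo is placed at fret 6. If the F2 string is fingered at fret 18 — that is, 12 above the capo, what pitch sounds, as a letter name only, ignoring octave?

The capo raises the open F2 by 6 semitones to B2; fretting 12 more gives F2 + 6 + 12 = F2 + 18 semitones, landing on B.

B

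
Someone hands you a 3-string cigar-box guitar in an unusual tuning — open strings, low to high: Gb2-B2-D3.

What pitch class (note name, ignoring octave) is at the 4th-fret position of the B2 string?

Eb

Each fret is one semitone, so B2 + 4 = Eb.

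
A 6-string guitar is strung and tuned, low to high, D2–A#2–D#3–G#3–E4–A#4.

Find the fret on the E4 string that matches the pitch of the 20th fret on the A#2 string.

2

Fret 20 on A#2 is MIDI 46 + 20 = 66 (F#4). On the E4 string (open MIDI 64), that pitch is 66 − 64 = fret 2.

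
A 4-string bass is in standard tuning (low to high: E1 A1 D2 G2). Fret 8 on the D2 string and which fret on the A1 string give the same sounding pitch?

Fret 8 on D2 is MIDI 38 + 8 = 46 (A#2). On the A1 string (open MIDI 33), that pitch is 46 − 33 = fret 13.

13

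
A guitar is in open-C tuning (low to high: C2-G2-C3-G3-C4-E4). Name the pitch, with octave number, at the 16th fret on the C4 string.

E5

Each fret is one semitone, so C4 + 16 = E5.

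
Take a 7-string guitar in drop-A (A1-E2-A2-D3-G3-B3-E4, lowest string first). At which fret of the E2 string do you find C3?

8

C3 is 8 semitones above the open E2 (E–F–F#–G–G#–A–A#–B–C), so it sits at fret 8.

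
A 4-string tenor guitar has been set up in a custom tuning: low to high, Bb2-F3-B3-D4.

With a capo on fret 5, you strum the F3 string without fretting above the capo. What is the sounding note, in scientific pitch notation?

Bb3

The capo raises the open F3 by 5 semitones to Bb3; fretting 0 more gives F3 + 5 + 0 = F3 + 5 semitones = Bb3.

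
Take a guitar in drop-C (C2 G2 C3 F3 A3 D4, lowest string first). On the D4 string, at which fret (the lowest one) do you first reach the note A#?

From D4, count semitones up the chromatic scale until reaching A#: D–D#–E–F–F#–G–G#–A–A# — 8 steps.

8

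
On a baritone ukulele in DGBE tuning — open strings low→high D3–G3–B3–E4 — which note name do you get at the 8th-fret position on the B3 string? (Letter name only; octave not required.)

Each fret is one semitone, so B3 + 8 = G.

G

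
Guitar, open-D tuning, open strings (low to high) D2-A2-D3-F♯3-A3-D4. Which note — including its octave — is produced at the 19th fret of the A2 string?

Each fret is one semitone, so A2 + 19 = E4.

E4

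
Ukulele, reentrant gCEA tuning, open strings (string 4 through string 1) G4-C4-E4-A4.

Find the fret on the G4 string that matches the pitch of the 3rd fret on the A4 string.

5

Fret 3 on A4 is MIDI 69 + 3 = 72 (C5). On the G4 string (open MIDI 67), that pitch is 72 − 67 = fret 5.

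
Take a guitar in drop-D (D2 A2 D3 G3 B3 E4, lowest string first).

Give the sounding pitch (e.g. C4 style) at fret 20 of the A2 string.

The open A2 string plus 20 semitones: A–A#–B–C–…–D#–E–F.
The walk passes from B into C 2 times, so the octave number goes from 2 to 4.

F4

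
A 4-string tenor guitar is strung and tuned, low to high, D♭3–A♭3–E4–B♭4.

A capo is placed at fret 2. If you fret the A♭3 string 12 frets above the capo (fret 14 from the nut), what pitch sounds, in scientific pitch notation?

The capo raises the open A♭3 by 2 semitones to B♭3; fretting 12 more gives A♭3 + 2 + 12 = A♭3 + 14 semitones = B♭4.
(Also written A♯.)

B♭4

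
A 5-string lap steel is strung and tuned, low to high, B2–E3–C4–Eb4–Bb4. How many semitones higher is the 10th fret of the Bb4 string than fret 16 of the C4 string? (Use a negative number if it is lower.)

Bb4 at fret 10 → Ab5 (MIDI 80); C4 at fret 16 → E5 (MIDI 76).
80 − 76 = 4, so the two pitches are 4 semitones apart.

4 semitones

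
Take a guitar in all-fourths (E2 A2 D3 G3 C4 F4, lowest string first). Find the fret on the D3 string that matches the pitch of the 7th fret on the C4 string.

C4 at fret 7 is C4 + 7 semitones = G4.
The open D3 string is 10 semitones below the open C4, so the same pitch on the D3 string lies at fret 7 + 10 = 17.

17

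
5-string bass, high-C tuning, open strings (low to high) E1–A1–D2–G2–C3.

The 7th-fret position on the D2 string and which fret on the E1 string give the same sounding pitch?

17

D2 at fret 7 is D2 + 7 semitones = A2.
The open E1 string is 10 semitones below the open D2, so the same pitch on the E1 string lies at fret 7 + 10 = 17.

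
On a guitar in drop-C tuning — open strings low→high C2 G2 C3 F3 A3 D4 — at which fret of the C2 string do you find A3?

21

A3 is 21 semitones above the open C2 (C–C#–D–D#–…–G–G#–A), so it sits at fret 21.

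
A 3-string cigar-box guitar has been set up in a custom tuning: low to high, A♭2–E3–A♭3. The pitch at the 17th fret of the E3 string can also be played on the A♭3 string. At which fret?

Fret 17 on E3 is MIDI 52 + 17 = 69 (A4). On the A♭3 string (open MIDI 56), that pitch is 69 − 56 = fret 13.

13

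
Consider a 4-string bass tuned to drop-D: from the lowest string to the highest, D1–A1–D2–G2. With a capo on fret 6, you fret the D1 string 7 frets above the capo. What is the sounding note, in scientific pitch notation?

D♯2

The capo raises the open D1 by 6 semitones to G♯1; fretting 7 more gives D1 + 6 + 7 = D1 + 13 semitones = D♯2.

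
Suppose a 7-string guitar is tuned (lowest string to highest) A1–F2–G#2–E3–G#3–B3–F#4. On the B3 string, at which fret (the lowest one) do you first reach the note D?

3

From B3, count semitones up the chromatic scale until reaching D: B–C–C#–D — 3 steps.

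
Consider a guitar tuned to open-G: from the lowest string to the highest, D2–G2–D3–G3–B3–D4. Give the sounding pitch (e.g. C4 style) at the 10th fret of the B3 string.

A4

Each fret is one semitone, so B3 + 10 = A4.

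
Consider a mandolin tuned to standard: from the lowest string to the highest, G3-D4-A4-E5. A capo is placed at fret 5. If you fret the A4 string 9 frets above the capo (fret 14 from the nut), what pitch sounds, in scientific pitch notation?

The capo raises the open A4 by 5 semitones to D5; fretting 9 more gives A4 + 5 + 9 = A4 + 14 semitones = B5.

B5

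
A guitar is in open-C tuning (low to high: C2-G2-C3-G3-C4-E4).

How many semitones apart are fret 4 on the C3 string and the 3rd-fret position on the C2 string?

13 semitones

C3 at fret 4 → E3 (MIDI 52); C2 at fret 3 → D#2 (MIDI 39).
52 − 39 = 13, so the two pitches are 13 semitones apart, with E3 the higher.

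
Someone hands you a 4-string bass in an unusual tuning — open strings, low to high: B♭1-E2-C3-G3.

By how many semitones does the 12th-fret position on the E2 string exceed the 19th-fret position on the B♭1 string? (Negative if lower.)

E2 at fret 12 → E3 (MIDI 52); B♭1 at fret 19 → F3 (MIDI 53).
52 − 53 = -1, so the two pitches are 1 semitone apart.

-1 semitone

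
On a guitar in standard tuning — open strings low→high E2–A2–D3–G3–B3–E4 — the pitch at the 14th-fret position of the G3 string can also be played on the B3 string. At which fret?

10

Fret 14 on G3 is MIDI 55 + 14 = 69 (A4). On the B3 string (open MIDI 59), that pitch is 69 − 59 = fret 10.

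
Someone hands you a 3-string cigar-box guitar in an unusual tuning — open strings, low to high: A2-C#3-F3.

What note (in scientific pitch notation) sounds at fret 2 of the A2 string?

A2 is MIDI 45. Adding 2 gives 47, which is B2.

B2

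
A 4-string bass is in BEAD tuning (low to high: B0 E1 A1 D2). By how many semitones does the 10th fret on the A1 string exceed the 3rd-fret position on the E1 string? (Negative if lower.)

12 semitones

A1 at fret 10 → G2 (MIDI 43); E1 at fret 3 → G1 (MIDI 31).
43 − 31 = 12, so the two pitches are 12 semitones apart.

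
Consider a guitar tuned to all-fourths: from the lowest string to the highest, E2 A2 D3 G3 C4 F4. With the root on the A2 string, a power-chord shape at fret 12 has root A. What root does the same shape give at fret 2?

Moving from fret 12 to fret 2 shifts the root by -10 semitones.
A down 10 semitones is B.

B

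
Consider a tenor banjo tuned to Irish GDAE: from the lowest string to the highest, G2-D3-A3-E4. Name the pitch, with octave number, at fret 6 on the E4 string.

A#4

The open E4 string plus 6 semitones: E–F–F#–G–G#–A–A#.
No B→C boundary is crossed, so the octave stays at 4.
(Equivalently spelled Bb4.)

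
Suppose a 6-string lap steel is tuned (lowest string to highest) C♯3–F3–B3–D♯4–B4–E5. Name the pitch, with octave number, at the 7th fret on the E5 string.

The open E5 string plus 7 semitones: E–F–F#–G–G#–A–A#–B.
No B→C boundary is crossed, so the octave stays at 5.

B5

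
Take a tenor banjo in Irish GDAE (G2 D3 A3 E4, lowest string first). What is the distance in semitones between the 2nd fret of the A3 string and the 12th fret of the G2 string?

4 semitones

A3 at fret 2 → B3 (MIDI 59); G2 at fret 12 → G3 (MIDI 55).
59 − 55 = 4, so the two pitches are 4 semitones apart, with B3 the higher.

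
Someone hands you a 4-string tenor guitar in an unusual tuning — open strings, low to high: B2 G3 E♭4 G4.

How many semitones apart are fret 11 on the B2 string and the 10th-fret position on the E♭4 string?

15 semitones

B2 at fret 11 → B♭3 (MIDI 58); E♭4 at fret 10 → D♭5 (MIDI 73).
58 − 73 = -15, so the two pitches are 15 semitones apart, with D♭5 the higher.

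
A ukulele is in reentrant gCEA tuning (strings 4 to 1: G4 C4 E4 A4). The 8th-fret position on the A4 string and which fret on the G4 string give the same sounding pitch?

10

A4 at fret 8 is A4 + 8 semitones = F5.
The open G4 string is 2 semitones below the open A4, so the same pitch on the G4 string lies at fret 8 + 2 = 10.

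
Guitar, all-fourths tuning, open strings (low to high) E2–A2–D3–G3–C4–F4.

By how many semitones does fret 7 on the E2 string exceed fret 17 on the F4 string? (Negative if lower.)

-35 semitones

E2 at fret 7 → B2 (MIDI 47); F4 at fret 17 → A♯5 (MIDI 82).
47 − 82 = -35, so the two pitches are 35 semitones apart.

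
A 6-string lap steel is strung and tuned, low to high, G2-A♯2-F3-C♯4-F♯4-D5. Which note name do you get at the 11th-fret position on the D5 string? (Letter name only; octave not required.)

Each fret is one semitone, so D5 + 11 = C♯.

C♯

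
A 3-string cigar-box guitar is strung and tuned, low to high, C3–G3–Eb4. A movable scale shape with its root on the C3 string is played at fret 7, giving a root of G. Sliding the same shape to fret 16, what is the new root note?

E

Moving from fret 7 to fret 16 shifts the root by 9 semitones.
G up 9 semitones is E.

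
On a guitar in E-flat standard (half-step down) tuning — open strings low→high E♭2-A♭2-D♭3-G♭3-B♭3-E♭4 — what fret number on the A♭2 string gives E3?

E3 is 8 semitones above the open A♭2 (Ab–A–Bb–B–C–Db–D–Eb–E), so it sits at fret 8.

8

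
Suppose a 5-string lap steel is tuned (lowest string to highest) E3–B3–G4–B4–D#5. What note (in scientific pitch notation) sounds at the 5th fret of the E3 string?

The open E3 string plus 5 semitones: E–F–F#–G–G#–A.
No B→C boundary is crossed, so the octave stays at 3.

A3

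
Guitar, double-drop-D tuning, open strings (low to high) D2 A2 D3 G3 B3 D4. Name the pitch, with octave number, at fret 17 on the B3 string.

Each fret is one semitone, so B3 + 17 = E5.

E5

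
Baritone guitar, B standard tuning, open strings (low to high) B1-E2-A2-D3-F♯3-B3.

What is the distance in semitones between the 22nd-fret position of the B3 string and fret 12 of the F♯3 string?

B3 at fret 22 → A5 (MIDI 81); F♯3 at fret 12 → F♯4 (MIDI 66).
81 − 66 = 15, so the two pitches are 15 semitones apart, with A5 the higher.

15 semitones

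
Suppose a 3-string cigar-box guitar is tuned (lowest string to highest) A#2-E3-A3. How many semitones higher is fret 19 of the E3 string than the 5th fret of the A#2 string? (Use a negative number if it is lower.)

E3 at fret 19 → B4 (MIDI 71); A#2 at fret 5 → D#3 (MIDI 51).
71 − 51 = 20, so the two pitches are 20 semitones apart.

20 semitones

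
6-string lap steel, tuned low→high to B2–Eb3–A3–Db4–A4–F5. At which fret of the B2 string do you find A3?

10

A3 is 10 semitones above the open B2 (B–C–Db–D–…–G–Ab–A), so it sits at fret 10.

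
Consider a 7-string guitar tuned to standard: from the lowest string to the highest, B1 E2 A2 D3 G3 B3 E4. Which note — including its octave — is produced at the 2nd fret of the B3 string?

C#4

B3 is MIDI 59. Adding 2 gives 61, which is C#4.
(Equivalently spelled Db4.)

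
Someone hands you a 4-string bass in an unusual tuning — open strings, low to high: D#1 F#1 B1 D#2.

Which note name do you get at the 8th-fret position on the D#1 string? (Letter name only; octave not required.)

B

D#1 is MIDI 27. Adding 8 gives 35; 35 mod 12 = 11, i.e. B.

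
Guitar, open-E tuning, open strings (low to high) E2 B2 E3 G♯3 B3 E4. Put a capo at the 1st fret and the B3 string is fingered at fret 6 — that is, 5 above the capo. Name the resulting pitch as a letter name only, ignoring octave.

F

The capo raises the open B3 by 1 semitone to C4; fretting 5 more gives B3 + 1 + 5 = B3 + 6 semitones, landing on F.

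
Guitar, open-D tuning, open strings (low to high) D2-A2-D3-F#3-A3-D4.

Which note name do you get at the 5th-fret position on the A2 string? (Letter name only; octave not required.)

The open A2 string plus 5 semitones: A–A#–B–C–C#–D.

D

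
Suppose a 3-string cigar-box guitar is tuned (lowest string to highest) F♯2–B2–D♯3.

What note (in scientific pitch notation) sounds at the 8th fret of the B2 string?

G3

B2 is MIDI 47. Adding 8 gives 55, which is G3.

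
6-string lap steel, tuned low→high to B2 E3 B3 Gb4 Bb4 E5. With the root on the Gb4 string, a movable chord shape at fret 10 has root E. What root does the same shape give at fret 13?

Moving from fret 10 to fret 13 shifts the root by 3 semitones.
E up 3 semitones is G.

G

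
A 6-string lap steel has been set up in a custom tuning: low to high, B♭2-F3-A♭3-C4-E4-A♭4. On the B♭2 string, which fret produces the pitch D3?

4

D3 is 4 semitones above the open B♭2 (Bb–B–C–Db–D), so it sits at fret 4.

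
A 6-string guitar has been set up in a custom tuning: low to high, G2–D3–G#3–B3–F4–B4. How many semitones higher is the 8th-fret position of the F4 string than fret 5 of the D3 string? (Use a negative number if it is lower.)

F4 at fret 8 → C#5 (MIDI 73); D3 at fret 5 → G3 (MIDI 55).
73 − 55 = 18, so the two pitches are 18 semitones apart.

18 semitones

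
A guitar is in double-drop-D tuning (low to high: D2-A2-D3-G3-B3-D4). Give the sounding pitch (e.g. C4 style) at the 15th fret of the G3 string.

A♯4

G3 is MIDI 55. Adding 15 gives 70, which is A♯4.
(Equivalently spelled B♭4.)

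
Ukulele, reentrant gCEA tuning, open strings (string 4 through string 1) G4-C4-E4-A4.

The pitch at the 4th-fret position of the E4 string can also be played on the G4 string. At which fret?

Fret 4 on E4 is MIDI 64 + 4 = 68 (G#4). On the G4 string (open MIDI 67), that pitch is 68 − 67 = fret 1.

1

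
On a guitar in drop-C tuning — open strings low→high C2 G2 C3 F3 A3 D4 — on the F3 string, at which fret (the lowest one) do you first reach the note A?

4

From F3, count semitones up the chromatic scale until reaching A: F–F#–G–G#–A — 4 steps.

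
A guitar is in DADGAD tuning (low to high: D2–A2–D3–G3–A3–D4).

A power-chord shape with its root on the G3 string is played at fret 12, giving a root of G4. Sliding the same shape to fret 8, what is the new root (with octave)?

D#4

Moving from fret 12 to fret 8 shifts the root by -4 semitones.
G4 down 4 semitones is D#4.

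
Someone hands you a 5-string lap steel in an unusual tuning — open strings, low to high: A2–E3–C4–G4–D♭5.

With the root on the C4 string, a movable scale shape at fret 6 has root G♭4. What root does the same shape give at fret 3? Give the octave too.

Moving from fret 6 to fret 3 shifts the root by -3 semitones.
G♭4 down 3 semitones is E♭4.

E♭4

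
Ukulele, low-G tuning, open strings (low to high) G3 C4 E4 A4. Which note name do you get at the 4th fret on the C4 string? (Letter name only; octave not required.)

Each fret is one semitone, so C4 + 4 = E.

E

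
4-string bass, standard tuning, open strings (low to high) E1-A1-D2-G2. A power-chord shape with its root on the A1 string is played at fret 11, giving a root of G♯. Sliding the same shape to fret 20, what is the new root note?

F

Moving from fret 11 to fret 20 shifts the root by 9 semitones.
G♯ up 9 semitones is F.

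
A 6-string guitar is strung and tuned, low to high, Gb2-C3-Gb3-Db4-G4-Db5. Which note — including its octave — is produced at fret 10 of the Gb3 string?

E4

Gb3 is MIDI 54. Adding 10 gives 64, which is E4.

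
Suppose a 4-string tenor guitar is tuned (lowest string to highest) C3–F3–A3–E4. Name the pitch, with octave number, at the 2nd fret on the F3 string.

G3

Each fret is one semitone, so F3 + 2 = G3.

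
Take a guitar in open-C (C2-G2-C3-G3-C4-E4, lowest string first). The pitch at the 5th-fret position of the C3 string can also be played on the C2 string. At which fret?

Fret 5 on C3 is MIDI 48 + 5 = 53 (F3). On the C2 string (open MIDI 36), that pitch is 53 − 36 = fret 17.

17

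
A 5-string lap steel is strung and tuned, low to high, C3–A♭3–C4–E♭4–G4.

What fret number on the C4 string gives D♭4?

1

D♭4 is 1 semitone above the open C4 (C–Db), so it sits at fret 1.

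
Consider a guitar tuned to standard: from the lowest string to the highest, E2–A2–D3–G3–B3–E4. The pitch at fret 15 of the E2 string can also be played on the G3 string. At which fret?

0

E2 at fret 15 is E2 + 15 semitones = G3.
The open G3 string is 15 semitones above the open E2, so the same pitch on the G3 string lies at fret 15 − 15 = 0.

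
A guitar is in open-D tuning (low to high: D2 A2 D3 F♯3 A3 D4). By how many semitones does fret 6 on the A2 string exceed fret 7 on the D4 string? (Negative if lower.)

-18 semitones

A2 at fret 6 → D♯3 (MIDI 51); D4 at fret 7 → A4 (MIDI 69).
51 − 69 = -18, so the two pitches are 18 semitones apart.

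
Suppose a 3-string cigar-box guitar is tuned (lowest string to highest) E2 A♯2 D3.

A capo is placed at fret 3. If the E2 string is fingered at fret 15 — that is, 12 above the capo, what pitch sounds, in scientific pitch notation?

G3

The capo raises the open E2 by 3 semitones to G2; fretting 12 more gives E2 + 3 + 12 = E2 + 15 semitones = G3.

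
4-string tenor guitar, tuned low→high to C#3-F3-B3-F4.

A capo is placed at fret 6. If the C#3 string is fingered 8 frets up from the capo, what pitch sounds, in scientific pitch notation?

The capo raises the open C#3 by 6 semitones to G3; fretting 8 more gives C#3 + 6 + 8 = C#3 + 14 semitones = D#4.
(Also written Eb.)

D#4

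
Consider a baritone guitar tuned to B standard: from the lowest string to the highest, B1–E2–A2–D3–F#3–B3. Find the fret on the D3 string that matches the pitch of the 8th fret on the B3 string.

17

B3 at fret 8 is B3 + 8 semitones = G4.
The open D3 string is 9 semitones below the open B3, so the same pitch on the D3 string lies at fret 8 + 9 = 17.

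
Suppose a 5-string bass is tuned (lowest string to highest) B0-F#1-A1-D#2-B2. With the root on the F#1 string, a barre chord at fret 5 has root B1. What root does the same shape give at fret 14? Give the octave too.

Moving from fret 5 to fret 14 shifts the root by 9 semitones.
B1 up 9 semitones is G#2.

G#2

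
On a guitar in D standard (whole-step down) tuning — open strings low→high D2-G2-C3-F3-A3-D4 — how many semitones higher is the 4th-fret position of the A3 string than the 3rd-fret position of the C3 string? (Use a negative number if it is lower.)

10 semitones

A3 at fret 4 → C#4 (MIDI 61); C3 at fret 3 → D#3 (MIDI 51).
61 − 51 = 10, so the two pitches are 10 semitones apart.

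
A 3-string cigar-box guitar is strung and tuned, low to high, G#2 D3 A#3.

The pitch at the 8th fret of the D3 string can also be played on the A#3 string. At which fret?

0

D3 at fret 8 is D3 + 8 semitones = A#3.
The open A#3 string is 8 semitones above the open D3, so the same pitch on the A#3 string lies at fret 8 − 8 = 0.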